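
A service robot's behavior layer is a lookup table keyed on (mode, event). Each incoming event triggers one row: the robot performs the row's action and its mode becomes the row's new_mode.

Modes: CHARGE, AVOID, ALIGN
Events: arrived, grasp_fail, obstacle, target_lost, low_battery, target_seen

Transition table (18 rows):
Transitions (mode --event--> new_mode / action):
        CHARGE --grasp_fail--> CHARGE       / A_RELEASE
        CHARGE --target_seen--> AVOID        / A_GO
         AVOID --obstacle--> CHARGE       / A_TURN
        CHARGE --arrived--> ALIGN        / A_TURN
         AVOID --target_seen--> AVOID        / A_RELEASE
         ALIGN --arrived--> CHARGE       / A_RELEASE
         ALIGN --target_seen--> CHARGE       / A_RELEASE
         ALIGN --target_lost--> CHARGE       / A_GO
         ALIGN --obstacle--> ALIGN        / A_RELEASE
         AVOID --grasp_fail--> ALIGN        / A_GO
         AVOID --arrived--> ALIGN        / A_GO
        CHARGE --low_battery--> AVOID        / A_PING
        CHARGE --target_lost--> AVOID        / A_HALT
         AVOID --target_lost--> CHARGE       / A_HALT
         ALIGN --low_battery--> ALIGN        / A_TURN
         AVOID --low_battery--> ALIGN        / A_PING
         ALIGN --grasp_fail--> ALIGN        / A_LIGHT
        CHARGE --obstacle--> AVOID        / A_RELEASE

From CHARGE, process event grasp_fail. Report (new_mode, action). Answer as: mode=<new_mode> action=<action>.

current mode = CHARGE; filter table to that mode:
  (CHARGE, grasp_fail) → (CHARGE, A_RELEASE)  ← event matches
  (CHARGE, target_seen) → (AVOID, A_GO)
  (CHARGE, arrived) → (ALIGN, A_TURN)
  (CHARGE, low_battery) → (AVOID, A_PING)
  (CHARGE, target_lost) → (AVOID, A_HALT)
  (CHARGE, obstacle) → (AVOID, A_RELEASE)
event = grasp_fail selects (CHARGE, A_RELEASE)

mode=CHARGE action=A_RELEASE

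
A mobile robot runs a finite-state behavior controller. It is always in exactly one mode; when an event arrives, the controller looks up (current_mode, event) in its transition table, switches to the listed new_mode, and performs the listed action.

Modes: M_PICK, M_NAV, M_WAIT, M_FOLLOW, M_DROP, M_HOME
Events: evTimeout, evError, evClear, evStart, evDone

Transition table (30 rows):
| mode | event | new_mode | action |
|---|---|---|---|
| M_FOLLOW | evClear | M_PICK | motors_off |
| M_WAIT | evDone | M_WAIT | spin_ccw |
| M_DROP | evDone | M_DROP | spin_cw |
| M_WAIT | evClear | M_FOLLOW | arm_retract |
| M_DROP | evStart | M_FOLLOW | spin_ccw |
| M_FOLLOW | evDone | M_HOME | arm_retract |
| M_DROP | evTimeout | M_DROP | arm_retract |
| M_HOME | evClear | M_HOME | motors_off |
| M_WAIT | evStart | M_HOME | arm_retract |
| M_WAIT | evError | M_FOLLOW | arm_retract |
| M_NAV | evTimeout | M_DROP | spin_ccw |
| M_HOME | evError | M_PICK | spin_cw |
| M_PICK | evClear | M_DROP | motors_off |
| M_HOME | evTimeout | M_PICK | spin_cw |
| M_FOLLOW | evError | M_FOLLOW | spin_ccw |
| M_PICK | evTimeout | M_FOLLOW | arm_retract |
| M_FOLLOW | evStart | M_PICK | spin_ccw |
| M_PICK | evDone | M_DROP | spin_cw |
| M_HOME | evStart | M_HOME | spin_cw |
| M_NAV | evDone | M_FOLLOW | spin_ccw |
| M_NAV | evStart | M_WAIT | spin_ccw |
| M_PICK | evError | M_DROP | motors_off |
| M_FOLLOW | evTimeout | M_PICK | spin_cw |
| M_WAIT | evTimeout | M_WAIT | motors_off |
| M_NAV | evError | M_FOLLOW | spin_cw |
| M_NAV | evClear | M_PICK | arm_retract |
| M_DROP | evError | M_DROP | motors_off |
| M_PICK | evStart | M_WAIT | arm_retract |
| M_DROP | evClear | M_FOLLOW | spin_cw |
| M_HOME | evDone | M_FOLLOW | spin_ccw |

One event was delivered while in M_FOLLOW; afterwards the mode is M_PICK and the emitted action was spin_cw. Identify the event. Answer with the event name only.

evTimeout

try evTimeout: (M_FOLLOW, evTimeout) → (M_PICK, spin_cw)  ← matches
try evError: (M_FOLLOW, evError) → (M_FOLLOW, spin_ccw)
try evClear: (M_FOLLOW, evClear) → (M_PICK, motors_off)
try evStart: (M_FOLLOW, evStart) → (M_PICK, spin_ccw)
try evDone: (M_FOLLOW, evDone) → (M_HOME, arm_retract)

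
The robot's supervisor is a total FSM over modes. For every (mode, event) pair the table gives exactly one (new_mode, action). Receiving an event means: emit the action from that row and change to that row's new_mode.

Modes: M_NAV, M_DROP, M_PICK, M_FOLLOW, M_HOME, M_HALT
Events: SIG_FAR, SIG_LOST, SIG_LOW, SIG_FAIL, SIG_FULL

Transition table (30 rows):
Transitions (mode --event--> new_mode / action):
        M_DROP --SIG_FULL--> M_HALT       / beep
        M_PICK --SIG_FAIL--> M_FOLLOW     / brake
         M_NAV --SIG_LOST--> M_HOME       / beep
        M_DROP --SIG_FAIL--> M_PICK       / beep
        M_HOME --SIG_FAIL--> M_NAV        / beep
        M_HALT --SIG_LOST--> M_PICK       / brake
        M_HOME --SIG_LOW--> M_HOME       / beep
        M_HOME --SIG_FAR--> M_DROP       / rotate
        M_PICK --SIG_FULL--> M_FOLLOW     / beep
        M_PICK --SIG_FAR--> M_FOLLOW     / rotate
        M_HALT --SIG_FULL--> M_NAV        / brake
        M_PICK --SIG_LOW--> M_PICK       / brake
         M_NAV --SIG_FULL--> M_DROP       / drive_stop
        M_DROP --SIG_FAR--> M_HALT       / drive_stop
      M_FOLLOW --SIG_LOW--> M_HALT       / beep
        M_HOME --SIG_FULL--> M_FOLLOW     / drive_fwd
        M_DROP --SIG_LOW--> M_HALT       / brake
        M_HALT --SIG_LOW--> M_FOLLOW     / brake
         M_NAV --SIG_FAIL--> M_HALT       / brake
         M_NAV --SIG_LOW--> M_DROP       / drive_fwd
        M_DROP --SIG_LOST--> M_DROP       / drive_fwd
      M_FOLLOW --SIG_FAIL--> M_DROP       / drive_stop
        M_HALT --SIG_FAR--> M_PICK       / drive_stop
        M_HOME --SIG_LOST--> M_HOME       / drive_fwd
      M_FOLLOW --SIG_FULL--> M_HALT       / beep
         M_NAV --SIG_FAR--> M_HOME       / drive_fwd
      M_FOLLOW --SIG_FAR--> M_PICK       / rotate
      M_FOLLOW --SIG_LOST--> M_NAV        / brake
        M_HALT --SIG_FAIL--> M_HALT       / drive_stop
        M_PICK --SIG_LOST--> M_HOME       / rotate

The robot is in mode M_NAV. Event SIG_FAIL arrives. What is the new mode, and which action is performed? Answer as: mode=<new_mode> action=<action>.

mode=M_HALT action=brake

current mode = M_NAV; filter table to that mode:
  (M_NAV, SIG_LOST) → (M_HOME, beep)
  (M_NAV, SIG_FULL) → (M_DROP, drive_stop)
  (M_NAV, SIG_FAIL) → (M_HALT, brake)  ← event matches
  (M_NAV, SIG_LOW) → (M_DROP, drive_fwd)
  (M_NAV, SIG_FAR) → (M_HOME, drive_fwd)
event = SIG_FAIL selects (M_HALT, brake)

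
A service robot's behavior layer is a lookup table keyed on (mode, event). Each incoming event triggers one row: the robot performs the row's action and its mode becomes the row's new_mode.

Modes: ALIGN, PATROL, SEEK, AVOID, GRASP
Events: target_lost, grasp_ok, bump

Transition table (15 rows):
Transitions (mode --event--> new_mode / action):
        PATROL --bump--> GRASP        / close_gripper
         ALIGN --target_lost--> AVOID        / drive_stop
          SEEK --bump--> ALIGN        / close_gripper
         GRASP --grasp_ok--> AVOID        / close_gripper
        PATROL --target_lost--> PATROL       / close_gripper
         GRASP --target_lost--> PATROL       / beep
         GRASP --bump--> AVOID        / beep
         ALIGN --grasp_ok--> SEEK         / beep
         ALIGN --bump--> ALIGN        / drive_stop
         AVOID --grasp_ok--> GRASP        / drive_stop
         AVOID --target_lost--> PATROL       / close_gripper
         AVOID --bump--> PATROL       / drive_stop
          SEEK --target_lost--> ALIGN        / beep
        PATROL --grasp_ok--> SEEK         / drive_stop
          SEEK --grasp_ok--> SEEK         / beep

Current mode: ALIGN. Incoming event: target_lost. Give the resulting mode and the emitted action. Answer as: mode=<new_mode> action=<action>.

current mode = ALIGN; filter table to that mode:
  (ALIGN, target_lost) → (AVOID, drive_stop)  ← event matches
  (ALIGN, grasp_ok) → (SEEK, beep)
  (ALIGN, bump) → (ALIGN, drive_stop)
event = target_lost selects (AVOID, drive_stop)

mode=AVOID action=drive_stop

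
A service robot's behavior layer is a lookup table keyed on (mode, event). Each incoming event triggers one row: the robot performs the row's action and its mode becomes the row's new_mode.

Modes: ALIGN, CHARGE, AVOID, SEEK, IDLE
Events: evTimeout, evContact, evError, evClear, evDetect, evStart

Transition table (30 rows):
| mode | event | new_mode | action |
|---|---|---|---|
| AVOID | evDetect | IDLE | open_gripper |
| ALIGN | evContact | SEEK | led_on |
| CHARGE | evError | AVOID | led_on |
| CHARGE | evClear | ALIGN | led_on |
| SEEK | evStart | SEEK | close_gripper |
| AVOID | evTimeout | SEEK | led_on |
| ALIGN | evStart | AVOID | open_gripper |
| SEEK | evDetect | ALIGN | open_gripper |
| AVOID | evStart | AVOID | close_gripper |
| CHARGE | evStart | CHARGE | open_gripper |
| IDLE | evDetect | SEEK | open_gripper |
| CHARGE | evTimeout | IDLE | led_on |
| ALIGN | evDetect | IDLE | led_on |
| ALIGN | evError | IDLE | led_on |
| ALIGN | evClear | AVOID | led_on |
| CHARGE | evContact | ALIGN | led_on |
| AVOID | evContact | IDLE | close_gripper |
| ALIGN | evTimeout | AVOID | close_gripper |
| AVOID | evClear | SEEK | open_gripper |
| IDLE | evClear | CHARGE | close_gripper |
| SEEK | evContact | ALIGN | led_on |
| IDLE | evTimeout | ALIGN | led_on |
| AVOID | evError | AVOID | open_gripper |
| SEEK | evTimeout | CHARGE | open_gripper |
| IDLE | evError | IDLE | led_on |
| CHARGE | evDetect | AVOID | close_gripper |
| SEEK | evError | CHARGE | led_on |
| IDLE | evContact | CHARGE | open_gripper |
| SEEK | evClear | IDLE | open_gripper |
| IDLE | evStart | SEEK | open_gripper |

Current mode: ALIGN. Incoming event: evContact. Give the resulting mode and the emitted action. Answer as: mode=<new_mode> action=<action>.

mode=SEEK action=led_on

current mode = ALIGN; filter table to that mode:
  (ALIGN, evContact) → (SEEK, led_on)  ← event matches
  (ALIGN, evStart) → (AVOID, open_gripper)
  (ALIGN, evDetect) → (IDLE, led_on)
  (ALIGN, evError) → (IDLE, led_on)
  (ALIGN, evClear) → (AVOID, led_on)
  (ALIGN, evTimeout) → (AVOID, close_gripper)
event = evContact selects (SEEK, led_on)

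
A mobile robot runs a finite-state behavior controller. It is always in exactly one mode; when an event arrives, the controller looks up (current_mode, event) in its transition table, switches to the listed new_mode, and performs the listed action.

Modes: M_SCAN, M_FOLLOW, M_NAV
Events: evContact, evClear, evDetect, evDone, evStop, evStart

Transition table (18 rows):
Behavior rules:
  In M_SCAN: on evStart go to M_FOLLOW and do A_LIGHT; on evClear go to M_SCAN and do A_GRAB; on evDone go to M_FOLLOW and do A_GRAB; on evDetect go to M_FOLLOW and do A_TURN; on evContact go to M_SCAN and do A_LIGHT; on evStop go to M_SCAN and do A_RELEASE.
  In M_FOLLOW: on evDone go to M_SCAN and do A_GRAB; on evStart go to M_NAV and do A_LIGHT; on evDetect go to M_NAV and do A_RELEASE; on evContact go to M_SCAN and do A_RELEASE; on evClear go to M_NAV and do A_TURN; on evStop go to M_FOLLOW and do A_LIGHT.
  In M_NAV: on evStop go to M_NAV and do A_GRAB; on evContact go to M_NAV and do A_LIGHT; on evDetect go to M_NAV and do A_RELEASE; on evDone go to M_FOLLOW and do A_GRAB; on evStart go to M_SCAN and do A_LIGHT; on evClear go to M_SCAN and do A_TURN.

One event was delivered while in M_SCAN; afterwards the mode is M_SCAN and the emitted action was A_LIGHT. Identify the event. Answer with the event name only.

try evContact: (M_SCAN, evContact) → (M_SCAN, A_LIGHT)  ← matches
try evClear: (M_SCAN, evClear) → (M_SCAN, A_GRAB)
try evDetect: (M_SCAN, evDetect) → (M_FOLLOW, A_TURN)
try evDone: (M_SCAN, evDone) → (M_FOLLOW, A_GRAB)
try evStop: (M_SCAN, evStop) → (M_SCAN, A_RELEASE)
try evStart: (M_SCAN, evStart) → (M_FOLLOW, A_LIGHT)

evContact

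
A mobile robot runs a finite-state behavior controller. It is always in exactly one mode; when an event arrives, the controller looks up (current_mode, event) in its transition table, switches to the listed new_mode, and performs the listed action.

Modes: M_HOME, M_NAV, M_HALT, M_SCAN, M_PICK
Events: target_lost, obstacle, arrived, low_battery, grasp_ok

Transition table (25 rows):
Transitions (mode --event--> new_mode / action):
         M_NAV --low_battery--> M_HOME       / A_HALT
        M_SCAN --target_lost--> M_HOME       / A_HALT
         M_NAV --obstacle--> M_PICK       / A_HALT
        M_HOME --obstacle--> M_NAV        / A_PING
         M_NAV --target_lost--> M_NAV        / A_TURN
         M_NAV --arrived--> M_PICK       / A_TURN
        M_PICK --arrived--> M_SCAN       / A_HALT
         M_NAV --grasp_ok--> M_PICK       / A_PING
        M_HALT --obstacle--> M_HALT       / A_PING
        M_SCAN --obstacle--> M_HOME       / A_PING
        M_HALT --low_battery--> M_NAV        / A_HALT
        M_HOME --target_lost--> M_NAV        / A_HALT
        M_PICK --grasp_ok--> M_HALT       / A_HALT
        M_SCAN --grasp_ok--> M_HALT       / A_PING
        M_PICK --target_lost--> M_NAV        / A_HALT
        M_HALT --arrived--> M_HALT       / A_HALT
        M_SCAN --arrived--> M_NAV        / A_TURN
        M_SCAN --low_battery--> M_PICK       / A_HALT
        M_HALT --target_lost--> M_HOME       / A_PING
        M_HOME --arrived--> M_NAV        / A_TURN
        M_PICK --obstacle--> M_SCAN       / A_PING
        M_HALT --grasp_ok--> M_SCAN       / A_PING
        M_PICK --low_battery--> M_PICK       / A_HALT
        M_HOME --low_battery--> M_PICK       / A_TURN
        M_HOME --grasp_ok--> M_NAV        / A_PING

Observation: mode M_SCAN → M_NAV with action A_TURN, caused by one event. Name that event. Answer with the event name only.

arrived

try target_lost: (M_SCAN, target_lost) → (M_HOME, A_HALT)
try obstacle: (M_SCAN, obstacle) → (M_HOME, A_PING)
try arrived: (M_SCAN, arrived) → (M_NAV, A_TURN)  ← matches
try low_battery: (M_SCAN, low_battery) → (M_PICK, A_HALT)
try grasp_ok: (M_SCAN, grasp_ok) → (M_HALT, A_PING)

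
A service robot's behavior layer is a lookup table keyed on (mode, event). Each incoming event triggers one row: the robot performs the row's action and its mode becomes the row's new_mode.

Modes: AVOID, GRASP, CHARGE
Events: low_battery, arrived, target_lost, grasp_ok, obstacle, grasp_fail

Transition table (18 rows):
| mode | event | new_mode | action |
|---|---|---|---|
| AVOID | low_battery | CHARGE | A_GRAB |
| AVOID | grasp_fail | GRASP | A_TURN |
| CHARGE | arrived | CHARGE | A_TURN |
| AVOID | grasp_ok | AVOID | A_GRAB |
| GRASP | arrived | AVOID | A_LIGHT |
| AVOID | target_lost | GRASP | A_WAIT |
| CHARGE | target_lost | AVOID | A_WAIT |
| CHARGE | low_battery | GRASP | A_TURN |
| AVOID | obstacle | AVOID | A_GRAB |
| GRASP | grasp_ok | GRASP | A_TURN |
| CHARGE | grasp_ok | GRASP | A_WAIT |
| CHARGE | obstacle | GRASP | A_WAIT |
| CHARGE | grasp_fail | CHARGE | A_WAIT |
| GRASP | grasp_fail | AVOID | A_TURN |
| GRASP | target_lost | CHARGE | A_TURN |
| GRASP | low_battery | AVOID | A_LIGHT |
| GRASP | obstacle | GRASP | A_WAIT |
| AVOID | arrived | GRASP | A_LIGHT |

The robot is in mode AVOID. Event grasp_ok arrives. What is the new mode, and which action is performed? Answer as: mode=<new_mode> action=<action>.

current mode = AVOID; filter table to that mode:
  (AVOID, low_battery) → (CHARGE, A_GRAB)
  (AVOID, grasp_fail) → (GRASP, A_TURN)
  (AVOID, grasp_ok) → (AVOID, A_GRAB)  ← event matches
  (AVOID, target_lost) → (GRASP, A_WAIT)
  (AVOID, obstacle) → (AVOID, A_GRAB)
  (AVOID, arrived) → (GRASP, A_LIGHT)
event = grasp_ok selects (AVOID, A_GRAB)

mode=AVOID action=A_GRAB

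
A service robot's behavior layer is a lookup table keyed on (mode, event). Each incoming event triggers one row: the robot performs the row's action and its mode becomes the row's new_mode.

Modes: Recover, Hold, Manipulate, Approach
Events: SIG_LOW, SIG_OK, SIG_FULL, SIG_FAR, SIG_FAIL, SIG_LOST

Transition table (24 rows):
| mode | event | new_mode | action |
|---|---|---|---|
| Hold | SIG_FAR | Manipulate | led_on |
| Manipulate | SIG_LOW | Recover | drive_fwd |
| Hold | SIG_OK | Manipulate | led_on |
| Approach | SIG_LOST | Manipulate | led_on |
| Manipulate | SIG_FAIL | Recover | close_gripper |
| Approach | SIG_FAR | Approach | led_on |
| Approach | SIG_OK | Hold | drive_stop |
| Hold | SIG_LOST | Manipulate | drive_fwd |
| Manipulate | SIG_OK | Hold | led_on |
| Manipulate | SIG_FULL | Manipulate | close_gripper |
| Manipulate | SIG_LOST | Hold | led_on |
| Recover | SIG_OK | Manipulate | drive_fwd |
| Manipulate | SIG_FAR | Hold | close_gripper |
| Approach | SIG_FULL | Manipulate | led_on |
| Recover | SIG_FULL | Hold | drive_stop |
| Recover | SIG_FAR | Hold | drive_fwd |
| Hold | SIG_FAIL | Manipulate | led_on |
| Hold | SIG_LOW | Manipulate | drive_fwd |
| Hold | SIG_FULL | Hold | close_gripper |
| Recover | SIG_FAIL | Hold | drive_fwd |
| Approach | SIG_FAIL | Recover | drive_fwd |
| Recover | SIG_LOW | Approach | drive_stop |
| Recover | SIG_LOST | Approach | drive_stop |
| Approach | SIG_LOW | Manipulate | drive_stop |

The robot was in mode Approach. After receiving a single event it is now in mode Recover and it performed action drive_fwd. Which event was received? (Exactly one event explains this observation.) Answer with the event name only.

SIG_FAIL

try SIG_LOW: (Approach, SIG_LOW) → (Manipulate, drive_stop)
try SIG_OK: (Approach, SIG_OK) → (Hold, drive_stop)
try SIG_FULL: (Approach, SIG_FULL) → (Manipulate, led_on)
try SIG_FAR: (Approach, SIG_FAR) → (Approach, led_on)
try SIG_FAIL: (Approach, SIG_FAIL) → (Recover, drive_fwd)  ← matches
try SIG_LOST: (Approach, SIG_LOST) → (Manipulate, led_on)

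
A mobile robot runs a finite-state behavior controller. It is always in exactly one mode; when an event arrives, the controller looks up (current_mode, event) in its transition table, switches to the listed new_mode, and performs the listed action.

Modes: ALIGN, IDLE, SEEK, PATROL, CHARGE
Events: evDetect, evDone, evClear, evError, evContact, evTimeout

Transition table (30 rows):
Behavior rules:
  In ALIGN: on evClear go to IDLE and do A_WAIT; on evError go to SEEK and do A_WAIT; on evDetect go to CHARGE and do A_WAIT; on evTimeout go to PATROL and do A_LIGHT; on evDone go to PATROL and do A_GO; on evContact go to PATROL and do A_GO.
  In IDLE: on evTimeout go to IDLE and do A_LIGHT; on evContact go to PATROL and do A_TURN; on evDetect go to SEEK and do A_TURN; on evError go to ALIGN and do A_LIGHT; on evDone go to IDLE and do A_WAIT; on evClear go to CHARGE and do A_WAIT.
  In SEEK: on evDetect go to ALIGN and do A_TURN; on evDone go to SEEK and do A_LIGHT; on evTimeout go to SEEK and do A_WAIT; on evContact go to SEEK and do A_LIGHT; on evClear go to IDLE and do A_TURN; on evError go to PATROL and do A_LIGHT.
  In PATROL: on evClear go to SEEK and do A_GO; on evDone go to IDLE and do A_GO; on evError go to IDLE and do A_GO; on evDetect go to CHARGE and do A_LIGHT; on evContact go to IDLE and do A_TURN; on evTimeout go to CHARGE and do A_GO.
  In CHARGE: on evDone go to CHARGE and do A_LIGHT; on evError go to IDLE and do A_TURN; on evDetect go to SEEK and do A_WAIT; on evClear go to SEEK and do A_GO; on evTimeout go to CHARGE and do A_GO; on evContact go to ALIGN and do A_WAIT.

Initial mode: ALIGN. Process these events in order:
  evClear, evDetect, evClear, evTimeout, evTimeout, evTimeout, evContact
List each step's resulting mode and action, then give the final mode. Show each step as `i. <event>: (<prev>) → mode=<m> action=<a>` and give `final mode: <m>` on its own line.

1. evClear: (ALIGN) → mode=IDLE action=A_WAIT
2. evDetect: (IDLE) → mode=SEEK action=A_TURN
3. evClear: (SEEK) → mode=IDLE action=A_TURN
4. evTimeout: (IDLE) → mode=IDLE action=A_LIGHT
5. evTimeout: (IDLE) → mode=IDLE action=A_LIGHT
6. evTimeout: (IDLE) → mode=IDLE action=A_LIGHT
7. evContact: (IDLE) → mode=PATROL action=A_TURN

final mode: PATROL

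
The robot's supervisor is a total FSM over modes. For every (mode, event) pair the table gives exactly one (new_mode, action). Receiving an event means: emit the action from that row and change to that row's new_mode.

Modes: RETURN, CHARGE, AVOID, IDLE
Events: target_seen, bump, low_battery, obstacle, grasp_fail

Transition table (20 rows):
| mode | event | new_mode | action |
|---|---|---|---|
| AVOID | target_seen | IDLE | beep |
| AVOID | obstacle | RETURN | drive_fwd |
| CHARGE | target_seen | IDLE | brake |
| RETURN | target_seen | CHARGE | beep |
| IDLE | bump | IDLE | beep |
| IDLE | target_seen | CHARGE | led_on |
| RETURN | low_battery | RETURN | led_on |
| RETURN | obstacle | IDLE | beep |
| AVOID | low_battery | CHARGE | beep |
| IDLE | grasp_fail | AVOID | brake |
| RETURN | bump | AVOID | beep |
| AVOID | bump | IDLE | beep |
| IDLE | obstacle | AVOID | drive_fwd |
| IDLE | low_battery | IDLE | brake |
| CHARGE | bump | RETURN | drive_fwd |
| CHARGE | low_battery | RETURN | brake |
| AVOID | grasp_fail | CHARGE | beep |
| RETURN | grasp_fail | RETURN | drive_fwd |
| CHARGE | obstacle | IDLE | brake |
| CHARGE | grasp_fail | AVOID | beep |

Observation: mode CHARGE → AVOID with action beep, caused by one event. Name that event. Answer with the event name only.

grasp_fail

try target_seen: (CHARGE, target_seen) → (IDLE, brake)
try bump: (CHARGE, bump) → (RETURN, drive_fwd)
try low_battery: (CHARGE, low_battery) → (RETURN, brake)
try obstacle: (CHARGE, obstacle) → (IDLE, brake)
try grasp_fail: (CHARGE, grasp_fail) → (AVOID, beep)  ← matches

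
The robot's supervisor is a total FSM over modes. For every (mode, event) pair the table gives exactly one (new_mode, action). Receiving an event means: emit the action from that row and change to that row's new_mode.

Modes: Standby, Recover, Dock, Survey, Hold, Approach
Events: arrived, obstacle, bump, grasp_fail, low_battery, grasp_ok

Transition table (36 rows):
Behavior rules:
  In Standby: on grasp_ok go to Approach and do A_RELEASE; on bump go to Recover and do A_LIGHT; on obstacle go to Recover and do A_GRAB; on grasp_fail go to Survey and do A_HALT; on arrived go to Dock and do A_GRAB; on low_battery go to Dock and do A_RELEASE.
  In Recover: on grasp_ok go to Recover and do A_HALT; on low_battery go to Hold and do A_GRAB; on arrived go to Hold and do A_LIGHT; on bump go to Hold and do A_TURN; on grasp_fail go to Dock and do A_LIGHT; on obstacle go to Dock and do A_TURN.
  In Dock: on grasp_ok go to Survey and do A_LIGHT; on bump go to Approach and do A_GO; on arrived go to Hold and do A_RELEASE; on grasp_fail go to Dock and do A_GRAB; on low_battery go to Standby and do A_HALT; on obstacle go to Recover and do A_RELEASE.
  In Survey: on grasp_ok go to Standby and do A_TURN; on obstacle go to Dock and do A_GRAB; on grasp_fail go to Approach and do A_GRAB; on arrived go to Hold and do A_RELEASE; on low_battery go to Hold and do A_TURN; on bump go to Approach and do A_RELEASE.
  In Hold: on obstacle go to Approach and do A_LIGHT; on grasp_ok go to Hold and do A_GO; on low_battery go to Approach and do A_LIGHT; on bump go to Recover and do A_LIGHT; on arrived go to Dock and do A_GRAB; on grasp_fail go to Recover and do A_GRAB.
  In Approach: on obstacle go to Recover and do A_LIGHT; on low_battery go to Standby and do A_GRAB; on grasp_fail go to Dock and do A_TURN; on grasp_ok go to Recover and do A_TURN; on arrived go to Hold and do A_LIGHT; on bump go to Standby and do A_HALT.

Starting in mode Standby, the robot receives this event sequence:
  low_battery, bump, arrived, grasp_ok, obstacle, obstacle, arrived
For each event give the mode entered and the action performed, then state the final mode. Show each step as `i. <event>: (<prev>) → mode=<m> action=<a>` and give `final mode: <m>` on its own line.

final mode: Hold

1. low_battery: (Standby) → mode=Dock action=A_RELEASE
2. bump: (Dock) → mode=Approach action=A_GO
3. arrived: (Approach) → mode=Hold action=A_LIGHT
4. grasp_ok: (Hold) → mode=Hold action=A_GO
5. obstacle: (Hold) → mode=Approach action=A_LIGHT
6. obstacle: (Approach) → mode=Recover action=A_LIGHT
7. arrived: (Recover) → mode=Hold action=A_LIGHT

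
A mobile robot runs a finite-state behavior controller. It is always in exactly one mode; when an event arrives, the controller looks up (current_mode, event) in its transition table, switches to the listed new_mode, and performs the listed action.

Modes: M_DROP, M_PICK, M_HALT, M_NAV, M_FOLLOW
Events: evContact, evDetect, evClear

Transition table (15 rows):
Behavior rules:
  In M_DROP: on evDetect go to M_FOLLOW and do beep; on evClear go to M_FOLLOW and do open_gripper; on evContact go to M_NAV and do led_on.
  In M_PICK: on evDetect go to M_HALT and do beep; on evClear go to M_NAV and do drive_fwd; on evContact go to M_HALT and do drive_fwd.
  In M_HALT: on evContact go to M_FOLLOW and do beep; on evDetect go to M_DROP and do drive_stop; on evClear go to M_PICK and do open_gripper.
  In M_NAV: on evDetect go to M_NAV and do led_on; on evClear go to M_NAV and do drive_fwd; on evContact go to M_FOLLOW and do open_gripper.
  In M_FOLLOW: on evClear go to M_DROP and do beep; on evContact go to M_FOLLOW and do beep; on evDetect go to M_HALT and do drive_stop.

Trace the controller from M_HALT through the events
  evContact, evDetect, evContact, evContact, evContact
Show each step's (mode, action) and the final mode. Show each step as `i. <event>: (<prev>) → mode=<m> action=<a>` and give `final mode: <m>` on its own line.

final mode: M_FOLLOW

1. evContact: (M_HALT) → mode=M_FOLLOW action=beep
2. evDetect: (M_FOLLOW) → mode=M_HALT action=drive_stop
3. evContact: (M_HALT) → mode=M_FOLLOW action=beep
4. evContact: (M_FOLLOW) → mode=M_FOLLOW action=beep
5. evContact: (M_FOLLOW) → mode=M_FOLLOW action=beep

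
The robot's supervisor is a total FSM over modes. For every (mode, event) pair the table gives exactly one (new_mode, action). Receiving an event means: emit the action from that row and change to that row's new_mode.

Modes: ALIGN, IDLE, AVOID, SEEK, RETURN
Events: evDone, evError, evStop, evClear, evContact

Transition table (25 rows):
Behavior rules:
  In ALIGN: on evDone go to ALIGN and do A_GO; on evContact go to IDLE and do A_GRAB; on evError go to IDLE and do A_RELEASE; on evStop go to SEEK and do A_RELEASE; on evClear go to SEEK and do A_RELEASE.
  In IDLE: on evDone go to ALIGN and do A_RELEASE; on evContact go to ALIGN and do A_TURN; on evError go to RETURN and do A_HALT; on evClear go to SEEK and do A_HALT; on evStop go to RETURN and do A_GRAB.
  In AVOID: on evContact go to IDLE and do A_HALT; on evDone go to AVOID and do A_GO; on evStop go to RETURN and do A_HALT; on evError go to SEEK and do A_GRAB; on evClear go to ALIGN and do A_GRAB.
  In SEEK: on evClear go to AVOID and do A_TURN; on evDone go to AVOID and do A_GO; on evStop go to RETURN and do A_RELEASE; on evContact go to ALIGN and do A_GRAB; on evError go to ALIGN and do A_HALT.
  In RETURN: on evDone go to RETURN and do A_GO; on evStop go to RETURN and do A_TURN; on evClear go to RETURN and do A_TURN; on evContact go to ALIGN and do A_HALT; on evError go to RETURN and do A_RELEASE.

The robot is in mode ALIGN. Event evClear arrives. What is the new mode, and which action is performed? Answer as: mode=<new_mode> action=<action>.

current mode = ALIGN; filter table to that mode:
  (ALIGN, evDone) → (ALIGN, A_GO)
  (ALIGN, evContact) → (IDLE, A_GRAB)
  (ALIGN, evError) → (IDLE, A_RELEASE)
  (ALIGN, evStop) → (SEEK, A_RELEASE)
  (ALIGN, evClear) → (SEEK, A_RELEASE)  ← event matches
event = evClear selects (SEEK, A_RELEASE)

mode=SEEK action=A_RELEASE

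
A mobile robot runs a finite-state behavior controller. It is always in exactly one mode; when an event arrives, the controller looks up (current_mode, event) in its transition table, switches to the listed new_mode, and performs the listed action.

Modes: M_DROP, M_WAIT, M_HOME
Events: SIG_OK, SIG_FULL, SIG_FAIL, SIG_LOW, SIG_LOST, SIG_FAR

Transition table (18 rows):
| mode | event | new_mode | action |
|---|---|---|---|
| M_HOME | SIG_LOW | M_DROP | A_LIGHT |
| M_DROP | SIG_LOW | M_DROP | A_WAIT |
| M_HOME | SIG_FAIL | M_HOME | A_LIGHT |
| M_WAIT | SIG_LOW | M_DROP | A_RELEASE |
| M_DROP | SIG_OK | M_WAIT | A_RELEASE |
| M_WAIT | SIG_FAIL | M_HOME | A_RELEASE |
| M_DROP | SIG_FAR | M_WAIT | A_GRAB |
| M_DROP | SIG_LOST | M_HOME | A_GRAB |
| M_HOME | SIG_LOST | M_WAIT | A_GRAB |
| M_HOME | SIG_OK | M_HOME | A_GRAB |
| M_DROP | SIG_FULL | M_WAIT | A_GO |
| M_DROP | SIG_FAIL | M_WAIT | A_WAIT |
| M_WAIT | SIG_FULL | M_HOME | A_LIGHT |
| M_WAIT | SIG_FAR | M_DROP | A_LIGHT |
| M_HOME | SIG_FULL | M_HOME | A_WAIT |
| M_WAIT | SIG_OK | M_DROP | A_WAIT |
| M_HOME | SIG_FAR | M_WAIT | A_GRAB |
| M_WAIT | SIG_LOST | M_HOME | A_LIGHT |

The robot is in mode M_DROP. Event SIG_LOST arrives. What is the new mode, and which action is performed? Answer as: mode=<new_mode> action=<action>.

current mode = M_DROP; filter table to that mode:
  (M_DROP, SIG_LOW) → (M_DROP, A_WAIT)
  (M_DROP, SIG_OK) → (M_WAIT, A_RELEASE)
  (M_DROP, SIG_FAR) → (M_WAIT, A_GRAB)
  (M_DROP, SIG_LOST) → (M_HOME, A_GRAB)  ← event matches
  (M_DROP, SIG_FULL) → (M_WAIT, A_GO)
  (M_DROP, SIG_FAIL) → (M_WAIT, A_WAIT)
event = SIG_LOST selects (M_HOME, A_GRAB)

mode=M_HOME action=A_GRAB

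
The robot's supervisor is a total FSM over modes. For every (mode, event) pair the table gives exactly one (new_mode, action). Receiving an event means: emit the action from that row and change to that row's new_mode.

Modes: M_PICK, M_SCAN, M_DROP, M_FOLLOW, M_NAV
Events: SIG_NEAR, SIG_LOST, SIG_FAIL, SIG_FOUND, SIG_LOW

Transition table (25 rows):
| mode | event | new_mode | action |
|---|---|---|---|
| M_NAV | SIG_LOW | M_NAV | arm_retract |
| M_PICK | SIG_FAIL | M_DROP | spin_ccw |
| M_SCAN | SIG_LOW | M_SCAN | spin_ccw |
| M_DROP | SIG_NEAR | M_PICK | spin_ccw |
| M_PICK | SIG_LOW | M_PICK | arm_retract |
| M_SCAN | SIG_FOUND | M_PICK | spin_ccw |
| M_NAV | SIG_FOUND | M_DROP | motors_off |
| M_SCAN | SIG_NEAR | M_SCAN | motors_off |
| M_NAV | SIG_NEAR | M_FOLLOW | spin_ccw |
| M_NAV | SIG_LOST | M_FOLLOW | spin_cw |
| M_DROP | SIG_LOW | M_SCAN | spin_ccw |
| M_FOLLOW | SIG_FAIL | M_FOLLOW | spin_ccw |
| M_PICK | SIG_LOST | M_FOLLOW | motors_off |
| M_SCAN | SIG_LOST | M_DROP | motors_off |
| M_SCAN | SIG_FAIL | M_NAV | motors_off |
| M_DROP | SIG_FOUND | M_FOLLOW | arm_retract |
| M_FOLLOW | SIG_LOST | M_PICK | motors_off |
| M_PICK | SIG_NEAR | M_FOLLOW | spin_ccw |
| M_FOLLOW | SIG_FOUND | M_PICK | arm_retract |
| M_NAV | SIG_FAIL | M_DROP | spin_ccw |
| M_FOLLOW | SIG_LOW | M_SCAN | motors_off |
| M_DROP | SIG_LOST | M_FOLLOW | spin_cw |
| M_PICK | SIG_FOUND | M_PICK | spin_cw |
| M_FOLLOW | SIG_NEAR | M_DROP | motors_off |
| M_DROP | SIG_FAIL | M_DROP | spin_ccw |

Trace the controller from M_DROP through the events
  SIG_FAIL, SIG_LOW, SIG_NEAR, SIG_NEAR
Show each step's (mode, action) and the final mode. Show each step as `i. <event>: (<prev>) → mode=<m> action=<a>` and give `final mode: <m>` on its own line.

1. SIG_FAIL: (M_DROP) → mode=M_DROP action=spin_ccw
2. SIG_LOW: (M_DROP) → mode=M_SCAN action=spin_ccw
3. SIG_NEAR: (M_SCAN) → mode=M_SCAN action=motors_off
4. SIG_NEAR: (M_SCAN) → mode=M_SCAN action=motors_off

final mode: M_SCAN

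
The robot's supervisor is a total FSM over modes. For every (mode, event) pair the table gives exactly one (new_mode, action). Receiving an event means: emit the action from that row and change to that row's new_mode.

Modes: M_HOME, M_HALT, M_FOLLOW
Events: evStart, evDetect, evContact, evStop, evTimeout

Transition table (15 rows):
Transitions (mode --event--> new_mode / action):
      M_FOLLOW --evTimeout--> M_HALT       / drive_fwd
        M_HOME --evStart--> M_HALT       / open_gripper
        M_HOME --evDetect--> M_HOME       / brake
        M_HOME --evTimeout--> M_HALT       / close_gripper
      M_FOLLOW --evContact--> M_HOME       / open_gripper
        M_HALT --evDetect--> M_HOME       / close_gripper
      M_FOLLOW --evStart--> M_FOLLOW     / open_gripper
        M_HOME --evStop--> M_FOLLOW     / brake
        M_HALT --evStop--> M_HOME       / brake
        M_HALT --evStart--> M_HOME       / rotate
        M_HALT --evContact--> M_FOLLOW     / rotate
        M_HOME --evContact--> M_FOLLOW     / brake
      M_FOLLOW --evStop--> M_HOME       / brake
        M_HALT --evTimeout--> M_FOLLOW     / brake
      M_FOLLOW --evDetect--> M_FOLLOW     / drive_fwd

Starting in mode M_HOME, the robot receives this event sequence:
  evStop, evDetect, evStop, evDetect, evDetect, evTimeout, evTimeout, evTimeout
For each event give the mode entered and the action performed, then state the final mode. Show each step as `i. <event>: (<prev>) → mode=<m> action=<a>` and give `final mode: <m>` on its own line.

final mode: M_HALT

1. evStop: (M_HOME) → mode=M_FOLLOW action=brake
2. evDetect: (M_FOLLOW) → mode=M_FOLLOW action=drive_fwd
3. evStop: (M_FOLLOW) → mode=M_HOME action=brake
4. evDetect: (M_HOME) → mode=M_HOME action=brake
5. evDetect: (M_HOME) → mode=M_HOME action=brake
6. evTimeout: (M_HOME) → mode=M_HALT action=close_gripper
7. evTimeout: (M_HALT) → mode=M_FOLLOW action=brake
8. evTimeout: (M_FOLLOW) → mode=M_HALT action=drive_fwd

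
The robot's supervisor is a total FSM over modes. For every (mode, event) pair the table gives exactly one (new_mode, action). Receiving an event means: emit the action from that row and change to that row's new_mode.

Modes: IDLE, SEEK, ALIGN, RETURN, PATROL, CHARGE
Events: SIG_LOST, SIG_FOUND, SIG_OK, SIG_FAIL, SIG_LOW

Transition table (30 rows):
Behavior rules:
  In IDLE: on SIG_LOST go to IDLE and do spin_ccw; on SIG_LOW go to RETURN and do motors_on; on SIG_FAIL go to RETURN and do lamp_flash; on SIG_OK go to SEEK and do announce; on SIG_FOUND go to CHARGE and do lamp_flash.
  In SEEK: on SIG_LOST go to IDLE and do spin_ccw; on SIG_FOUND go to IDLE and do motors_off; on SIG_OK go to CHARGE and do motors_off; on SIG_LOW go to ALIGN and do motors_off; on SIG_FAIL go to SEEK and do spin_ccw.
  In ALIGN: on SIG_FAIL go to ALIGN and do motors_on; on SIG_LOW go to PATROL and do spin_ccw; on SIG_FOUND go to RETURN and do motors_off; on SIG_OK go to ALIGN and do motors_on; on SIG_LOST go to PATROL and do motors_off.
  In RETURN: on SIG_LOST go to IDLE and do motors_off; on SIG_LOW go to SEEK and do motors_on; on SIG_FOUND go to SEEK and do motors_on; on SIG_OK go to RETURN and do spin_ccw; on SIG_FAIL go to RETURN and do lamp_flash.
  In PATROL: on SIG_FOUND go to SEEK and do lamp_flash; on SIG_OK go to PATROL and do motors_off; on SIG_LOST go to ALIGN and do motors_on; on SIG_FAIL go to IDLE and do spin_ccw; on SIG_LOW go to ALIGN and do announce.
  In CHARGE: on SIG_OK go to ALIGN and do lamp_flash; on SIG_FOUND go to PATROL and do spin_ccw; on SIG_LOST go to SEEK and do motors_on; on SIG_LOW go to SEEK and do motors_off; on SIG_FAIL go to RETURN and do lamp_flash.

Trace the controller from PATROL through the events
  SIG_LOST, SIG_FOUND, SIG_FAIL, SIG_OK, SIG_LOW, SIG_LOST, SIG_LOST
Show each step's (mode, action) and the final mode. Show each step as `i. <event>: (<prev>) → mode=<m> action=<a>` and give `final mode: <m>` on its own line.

final mode: IDLE

1. SIG_LOST: (PATROL) → mode=ALIGN action=motors_on
2. SIG_FOUND: (ALIGN) → mode=RETURN action=motors_off
3. SIG_FAIL: (RETURN) → mode=RETURN action=lamp_flash
4. SIG_OK: (RETURN) → mode=RETURN action=spin_ccw
5. SIG_LOW: (RETURN) → mode=SEEK action=motors_on
6. SIG_LOST: (SEEK) → mode=IDLE action=spin_ccw
7. SIG_LOST: (IDLE) → mode=IDLE action=spin_ccw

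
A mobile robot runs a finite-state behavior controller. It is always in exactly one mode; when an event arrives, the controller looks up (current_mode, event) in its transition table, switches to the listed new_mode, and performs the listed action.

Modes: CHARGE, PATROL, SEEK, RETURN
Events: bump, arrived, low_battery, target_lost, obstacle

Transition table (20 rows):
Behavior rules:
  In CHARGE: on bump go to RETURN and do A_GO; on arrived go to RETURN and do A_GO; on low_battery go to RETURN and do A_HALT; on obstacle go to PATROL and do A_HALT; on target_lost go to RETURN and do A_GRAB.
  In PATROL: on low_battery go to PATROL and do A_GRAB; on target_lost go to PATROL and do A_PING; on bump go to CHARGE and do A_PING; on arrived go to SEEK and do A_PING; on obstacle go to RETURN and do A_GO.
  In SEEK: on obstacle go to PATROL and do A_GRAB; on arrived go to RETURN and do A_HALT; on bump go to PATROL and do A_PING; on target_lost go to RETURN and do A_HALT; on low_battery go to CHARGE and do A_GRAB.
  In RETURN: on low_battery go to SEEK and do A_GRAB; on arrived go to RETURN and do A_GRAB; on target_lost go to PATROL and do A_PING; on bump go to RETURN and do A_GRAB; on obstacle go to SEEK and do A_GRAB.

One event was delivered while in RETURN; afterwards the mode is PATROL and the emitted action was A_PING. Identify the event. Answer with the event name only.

target_lost

try bump: (RETURN, bump) → (RETURN, A_GRAB)
try arrived: (RETURN, arrived) → (RETURN, A_GRAB)
try low_battery: (RETURN, low_battery) → (SEEK, A_GRAB)
try target_lost: (RETURN, target_lost) → (PATROL, A_PING)  ← matches
try obstacle: (RETURN, obstacle) → (SEEK, A_GRAB)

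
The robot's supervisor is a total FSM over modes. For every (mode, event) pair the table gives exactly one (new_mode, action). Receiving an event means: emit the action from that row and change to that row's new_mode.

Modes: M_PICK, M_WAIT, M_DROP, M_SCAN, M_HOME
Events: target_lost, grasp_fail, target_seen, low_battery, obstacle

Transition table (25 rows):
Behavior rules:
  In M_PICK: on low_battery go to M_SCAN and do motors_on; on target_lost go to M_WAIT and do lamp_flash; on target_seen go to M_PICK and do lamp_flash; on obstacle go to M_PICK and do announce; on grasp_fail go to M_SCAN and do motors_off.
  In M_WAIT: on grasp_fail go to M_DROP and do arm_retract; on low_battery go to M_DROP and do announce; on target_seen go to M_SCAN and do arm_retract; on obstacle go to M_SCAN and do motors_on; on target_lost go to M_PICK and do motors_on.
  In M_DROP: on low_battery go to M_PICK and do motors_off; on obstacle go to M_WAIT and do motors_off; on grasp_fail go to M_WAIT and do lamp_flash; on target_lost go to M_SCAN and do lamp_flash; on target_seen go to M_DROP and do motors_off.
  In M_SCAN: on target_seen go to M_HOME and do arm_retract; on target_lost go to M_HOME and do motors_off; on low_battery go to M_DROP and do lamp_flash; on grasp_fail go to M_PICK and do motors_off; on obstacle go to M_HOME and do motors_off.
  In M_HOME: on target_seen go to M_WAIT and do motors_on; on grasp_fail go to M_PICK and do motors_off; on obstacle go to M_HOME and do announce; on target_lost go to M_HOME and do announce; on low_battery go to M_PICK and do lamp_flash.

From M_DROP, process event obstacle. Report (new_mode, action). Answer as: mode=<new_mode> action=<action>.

mode=M_WAIT action=motors_off

current mode = M_DROP; filter table to that mode:
  (M_DROP, low_battery) → (M_PICK, motors_off)
  (M_DROP, obstacle) → (M_WAIT, motors_off)  ← event matches
  (M_DROP, grasp_fail) → (M_WAIT, lamp_flash)
  (M_DROP, target_lost) → (M_SCAN, lamp_flash)
  (M_DROP, target_seen) → (M_DROP, motors_off)
event = obstacle selects (M_WAIT, motors_off)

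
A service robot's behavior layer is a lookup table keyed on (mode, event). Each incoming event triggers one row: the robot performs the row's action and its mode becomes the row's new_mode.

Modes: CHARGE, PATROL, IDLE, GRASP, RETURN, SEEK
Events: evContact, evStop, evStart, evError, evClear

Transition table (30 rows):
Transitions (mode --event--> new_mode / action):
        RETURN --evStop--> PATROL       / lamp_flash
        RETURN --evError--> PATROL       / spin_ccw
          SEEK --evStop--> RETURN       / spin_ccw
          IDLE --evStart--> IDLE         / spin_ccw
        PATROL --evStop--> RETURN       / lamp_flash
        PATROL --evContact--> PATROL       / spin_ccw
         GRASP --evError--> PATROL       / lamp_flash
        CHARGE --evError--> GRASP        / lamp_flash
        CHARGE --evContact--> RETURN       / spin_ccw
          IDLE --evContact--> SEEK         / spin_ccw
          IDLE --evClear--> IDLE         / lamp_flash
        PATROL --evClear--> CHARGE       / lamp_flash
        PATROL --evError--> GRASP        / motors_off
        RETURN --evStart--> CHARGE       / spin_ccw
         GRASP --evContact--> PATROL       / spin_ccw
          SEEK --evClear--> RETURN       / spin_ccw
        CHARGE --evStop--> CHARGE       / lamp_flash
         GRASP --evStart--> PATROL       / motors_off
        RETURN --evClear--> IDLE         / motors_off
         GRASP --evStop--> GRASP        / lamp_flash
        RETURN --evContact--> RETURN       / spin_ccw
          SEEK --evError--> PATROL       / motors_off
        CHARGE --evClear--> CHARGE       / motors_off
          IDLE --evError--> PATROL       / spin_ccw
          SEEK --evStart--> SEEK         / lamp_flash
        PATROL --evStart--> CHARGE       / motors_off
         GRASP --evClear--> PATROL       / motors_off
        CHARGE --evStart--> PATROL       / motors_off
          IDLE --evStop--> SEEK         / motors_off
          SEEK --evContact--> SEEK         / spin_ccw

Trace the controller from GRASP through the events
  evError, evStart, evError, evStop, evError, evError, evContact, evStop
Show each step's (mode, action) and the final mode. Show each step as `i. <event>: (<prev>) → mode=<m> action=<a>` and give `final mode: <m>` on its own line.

final mode: RETURN

1. evError: (GRASP) → mode=PATROL action=lamp_flash
2. evStart: (PATROL) → mode=CHARGE action=motors_off
3. evError: (CHARGE) → mode=GRASP action=lamp_flash
4. evStop: (GRASP) → mode=GRASP action=lamp_flash
5. evError: (GRASP) → mode=PATROL action=lamp_flash
6. evError: (PATROL) → mode=GRASP action=motors_off
7. evContact: (GRASP) → mode=PATROL action=spin_ccw
8. evStop: (PATROL) → mode=RETURN action=lamp_flash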